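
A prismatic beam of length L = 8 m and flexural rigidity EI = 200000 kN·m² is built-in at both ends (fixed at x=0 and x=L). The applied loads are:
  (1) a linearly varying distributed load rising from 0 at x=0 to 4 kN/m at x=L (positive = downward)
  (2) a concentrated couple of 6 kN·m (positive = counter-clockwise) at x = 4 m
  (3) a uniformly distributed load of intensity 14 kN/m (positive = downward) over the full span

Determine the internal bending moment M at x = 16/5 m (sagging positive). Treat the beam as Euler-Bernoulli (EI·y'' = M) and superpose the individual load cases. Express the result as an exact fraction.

Load 1 — triangular load w₀=4 kN/m (0→w₀ over full span):
  M_1 = 3w₀Lx/20 - w₀L²/30 - w₀x³/(6L) = 3·4·8·(16/5)/20 - 4·8²/30 - 4·(16/5)³/(6·8) = 512/125 kN·m
Load 2 — applied couple M₀=6 kN·m at a=4 m (b=L-a=4):
  M_2 = R_Ax - M_A  [x≤a] with R_A=9/8, M_A=3/2 = (9/8)·(16/5) - (3/2) = 21/10 kN·m
Load 3 — uniform load w=14 kN/m over full span:
  M_3 = wLx/2 - wL²/12 - wx²/2 = 14·8·(16/5)/2 - 14·8²/12 - 14·(16/5)²/2 = 2464/75 kN·m
Superposition: M = Σ M_i = 29287/750 kN·m ≈ 39.049333 kN·m

M(16/5) = 29287/750 kN·m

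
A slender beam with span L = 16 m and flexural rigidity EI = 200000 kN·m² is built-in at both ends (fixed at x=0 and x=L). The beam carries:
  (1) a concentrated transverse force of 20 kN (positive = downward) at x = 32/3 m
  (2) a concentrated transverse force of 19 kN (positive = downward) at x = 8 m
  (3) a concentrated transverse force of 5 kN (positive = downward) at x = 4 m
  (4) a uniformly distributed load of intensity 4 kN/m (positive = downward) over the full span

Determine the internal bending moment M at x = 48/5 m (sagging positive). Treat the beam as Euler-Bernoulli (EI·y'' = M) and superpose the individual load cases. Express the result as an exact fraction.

Load 1 — point force P=20 kN at a=32/3 m (b=L-a=16/3):
  M_1 = Pb²(3a+b)x/L³ - Pab²/L²  [x≤a] = 20·(16/3)²·(3·(32/3)+(16/3))·(48/5)/16³ - 20·(32/3)·(16/3)²/16² = 704/27 kN·m
Load 2 — point force P=19 kN at a=8 m (b=L-a=8):
  M_2 = Pa²(a+3b)(L-x)/L³ - Pa²b/L²  [x>a] = 19·8²·(8+3·8)·(16-(48/5))/16³ - 19·8²·8/16² = 114/5 kN·m
Load 3 — point force P=5 kN at a=4 m (b=L-a=12):
  M_3 = Pa²(a+3b)(L-x)/L³ - Pa²b/L²  [x>a] = 5·4²·(4+3·12)·(16-(48/5))/16³ - 5·4²·12/16² = 5/4 kN·m
Load 4 — uniform load w=4 kN/m over full span:
  M_4 = wLx/2 - wL²/12 - wx²/2 = 4·16·(48/5)/2 - 4·16²/12 - 4·(48/5)²/2 = 2816/75 kN·m
Superposition: M = Σ M_i = 236711/2700 kN·m ≈ 87.670741 kN·m

M(48/5) = 236711/2700 kN·m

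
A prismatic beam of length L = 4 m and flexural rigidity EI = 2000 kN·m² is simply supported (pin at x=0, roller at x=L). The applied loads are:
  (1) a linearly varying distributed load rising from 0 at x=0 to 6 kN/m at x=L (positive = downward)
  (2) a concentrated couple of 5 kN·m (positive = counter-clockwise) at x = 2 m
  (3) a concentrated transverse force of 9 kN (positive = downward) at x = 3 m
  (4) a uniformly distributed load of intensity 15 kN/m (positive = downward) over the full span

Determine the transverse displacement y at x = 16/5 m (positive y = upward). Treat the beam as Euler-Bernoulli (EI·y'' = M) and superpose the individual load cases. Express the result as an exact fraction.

y(16/5) = -1284447/62500000 m

Load 1 — triangular load w₀=6 kN/m (0→w₀ over full span):
  y_1 = -w₀x(7L⁴-10L²x²+3x⁴)/(360LEI) = -6·(16/5)·(7·4⁴-10·4²·(16/5)²+3·(16/5)⁴)/(360·4·2000) = -6096/1953125 m
Load 2 — applied couple M₀=5 kN·m at a=2 m (b=L-a=2):
  y_2 = (M₀x³/(6L)-M₀(x-a)²/2+C₁x)/EI  [x>a] with C₁=M₀(3b²-L²)/(6L)=-5/6 = (5·(16/5)³/(6·4)-5·((16/5)-2)²/2+(-5/6)·(16/5))/2000 = 7/25000 m
Load 3 — point force P=9 kN at a=3 m (b=L-a=1):
  y_3 = -Pa(L-x)(2Lx-a²-x²)/(6LEI)  [x>a] = -9·3·(4-(16/5))·(2·4·(16/5)-3²-(16/5)²)/(6·4·2000) = -1431/500000 m
Load 4 — uniform load w=15 kN/m over full span:
  y_4 = -wx(L³-2Lx²+x³)/(24EI) = -15·(16/5)·(4³-2·4·(16/5)²+(16/5)³)/(24·2000) = -232/15625 m
Superposition: y = Σ y_i = -1284447/62500000 m ≈ -0.020551 m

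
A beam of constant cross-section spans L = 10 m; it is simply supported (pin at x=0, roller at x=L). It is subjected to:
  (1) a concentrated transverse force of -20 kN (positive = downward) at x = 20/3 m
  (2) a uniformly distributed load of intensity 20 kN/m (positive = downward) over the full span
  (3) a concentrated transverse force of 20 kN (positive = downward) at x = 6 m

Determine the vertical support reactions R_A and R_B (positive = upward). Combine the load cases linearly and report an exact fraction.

R_A = 304/3 kN, R_B = 296/3 kN

Load 1 — point force P=-20 kN at a=20/3 m (b=L-a=10/3):
  R_A = Pb/L = (-20)·(10/3)/10 = -20/3 kN
  R_B = Pa/L = (-20)·(20/3)/10 = -40/3 kN
Load 2 — uniform load w=20 kN/m over full span:
  R_A = wL/2 = 20·10/2 = 100 kN
  R_B = wL/2 = 20·10/2 = 100 kN
Load 3 — point force P=20 kN at a=6 m (b=L-a=4):
  R_A = Pb/L = 20·4/10 = 8 kN
  R_B = Pa/L = 20·6/10 = 12 kN
Superposition: R_A = 304/3 kN, R_B = 296/3 kN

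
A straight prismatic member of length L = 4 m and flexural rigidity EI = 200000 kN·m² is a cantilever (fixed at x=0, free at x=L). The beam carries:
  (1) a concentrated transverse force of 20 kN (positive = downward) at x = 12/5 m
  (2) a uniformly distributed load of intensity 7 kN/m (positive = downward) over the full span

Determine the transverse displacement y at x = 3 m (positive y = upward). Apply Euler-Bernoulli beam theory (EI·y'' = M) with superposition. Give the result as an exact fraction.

y(3) = -55269/40000000 m

Load 1 — point force P=20 kN at a=12/5 m (b=L-a=8/5):
  y_1 = -Pa²(3x-a)/(6EI)  [x>a] = -20·(12/5)²·(3·3-(12/5))/(6·200000) = -99/156250 m
Load 2 — uniform load w=7 kN/m over full span:
  y_2 = -wx²(x²-4Lx+6L²)/(24EI) = -7·3²·(3²-4·4·3+6·4²)/(24·200000) = -1197/1600000 m
Superposition: y = Σ y_i = -55269/40000000 m ≈ -0.001382 m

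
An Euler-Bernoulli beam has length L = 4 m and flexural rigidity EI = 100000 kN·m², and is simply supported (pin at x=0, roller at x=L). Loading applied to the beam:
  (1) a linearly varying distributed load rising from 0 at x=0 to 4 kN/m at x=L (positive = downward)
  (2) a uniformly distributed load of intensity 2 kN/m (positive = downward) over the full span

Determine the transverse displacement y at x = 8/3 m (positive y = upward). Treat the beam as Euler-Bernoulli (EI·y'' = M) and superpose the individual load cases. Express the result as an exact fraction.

y(8/3) = -268/2278125 m

Load 1 — triangular load w₀=4 kN/m (0→w₀ over full span):
  y_1 = -w₀x(7L⁴-10L²x²+3x⁴)/(360LEI) = -4·(8/3)·(7·4⁴-10·4²·(8/3)²+3·(8/3)⁴)/(360·4·100000) = -136/2278125 m
Load 2 — uniform load w=2 kN/m over full span:
  y_2 = -wx(L³-2Lx²+x³)/(24EI) = -2·(8/3)·(4³-2·4·(8/3)²+(8/3)³)/(24·100000) = -44/759375 m
Superposition: y = Σ y_i = -268/2278125 m ≈ -0.000118 m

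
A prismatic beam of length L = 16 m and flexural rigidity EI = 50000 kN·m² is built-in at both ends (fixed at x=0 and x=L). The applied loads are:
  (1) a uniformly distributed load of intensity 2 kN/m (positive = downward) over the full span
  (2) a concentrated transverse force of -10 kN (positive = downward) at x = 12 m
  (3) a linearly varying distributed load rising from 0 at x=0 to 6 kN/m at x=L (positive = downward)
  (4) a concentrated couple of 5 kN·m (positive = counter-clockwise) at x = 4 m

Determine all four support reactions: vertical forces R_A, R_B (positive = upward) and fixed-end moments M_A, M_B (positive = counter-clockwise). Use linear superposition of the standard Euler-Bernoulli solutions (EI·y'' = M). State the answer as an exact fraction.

Load 1 — uniform load w=2 kN/m over full span:
  R_A = wL/2 = 2·16/2 = 16 kN
  M_A = wL²/12 = 2·16²/12 = 128/3 kN·m
  R_B = wL/2 = 2·16/2 = 16 kN
  M_B = -wL²/12 = -2·16²/12 = -128/3 kN·m
Load 2 — point force P=-10 kN at a=12 m (b=L-a=4):
  R_A = Pb²(3a+b)/L³ = (-10)·4²·(3·12+4)/16³ = -25/16 kN
  M_A = Pab²/L² = (-10)·12·4²/16² = -15/2 kN·m
  R_B = Pa²(a+3b)/L³ = (-10)·12²·(12+3·4)/16³ = -135/16 kN
  M_B = -Pa²b/L² = -(-10)·12²·4/16² = 45/2 kN·m
Load 3 — triangular load w₀=6 kN/m (0→w₀ over full span):
  R_A = 3w₀L/20 = 3·6·16/20 = 72/5 kN
  M_A = w₀L²/30 = 6·16²/30 = 256/5 kN·m
  R_B = 7w₀L/20 = 7·6·16/20 = 168/5 kN
  M_B = -w₀L²/20 = -6·16²/20 = -384/5 kN·m
Load 4 — applied couple M₀=5 kN·m at a=4 m (b=L-a=12):
  R_A = 6M₀ab/L³ = 6·5·4·12/16³ = 45/128 kN
  M_A = M₀b(2a-b)/L² = 5·12·(2·4-12)/16² = -15/16 kN·m
  R_B = -6M₀ab/L³ = -6·5·4·12/16³ = -45/128 kN
  M_B = M₀a(2b-a)/L² = 5·4·(2·12-4)/16² = 25/16 kN·m
Superposition: R_A = 18681/640 kN, M_A = 20503/240 kN·m, R_B = 26119/640 kN, M_B = -22897/240 kN·m

R_A = 18681/640 kN, M_A = 20503/240 kN·m, R_B = 26119/640 kN, M_B = -22897/240 kN·m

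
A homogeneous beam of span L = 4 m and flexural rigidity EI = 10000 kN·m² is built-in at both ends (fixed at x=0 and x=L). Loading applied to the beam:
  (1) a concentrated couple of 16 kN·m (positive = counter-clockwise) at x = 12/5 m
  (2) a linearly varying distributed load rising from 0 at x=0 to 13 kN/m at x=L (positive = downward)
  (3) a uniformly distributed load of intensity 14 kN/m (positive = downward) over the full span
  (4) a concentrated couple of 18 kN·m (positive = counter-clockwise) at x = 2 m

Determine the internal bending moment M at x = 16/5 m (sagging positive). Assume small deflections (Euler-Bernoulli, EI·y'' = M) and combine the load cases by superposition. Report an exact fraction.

Load 1 — applied couple M₀=16 kN·m at a=12/5 m (b=L-a=8/5):
  M_1 = R_Ax - M_A - M₀  [x>a] with R_A=144/25, M_A=128/25 = (144/25)·(16/5) - (128/25) - 16 = -336/125 kN·m
Load 2 — triangular load w₀=13 kN/m (0→w₀ over full span):
  M_2 = 3w₀Lx/20 - w₀L²/30 - w₀x³/(6L) = 3·13·4·(16/5)/20 - 13·4²/30 - 13·(16/5)³/(6·4) = 104/375 kN·m
Load 3 — uniform load w=14 kN/m over full span:
  M_3 = wLx/2 - wL²/12 - wx²/2 = 14·4·(16/5)/2 - 14·4²/12 - 14·(16/5)²/2 = -56/75 kN·m
Load 4 — applied couple M₀=18 kN·m at a=2 m (b=L-a=2):
  M_4 = R_Ax - M_A - M₀  [x>a] with R_A=27/4, M_A=9/2 = (27/4)·(16/5) - (9/2) - 18 = -9/10 kN·m
Superposition: M = Σ M_i = -3043/750 kN·m ≈ -4.057333 kN·m

M(16/5) = -3043/750 kN·m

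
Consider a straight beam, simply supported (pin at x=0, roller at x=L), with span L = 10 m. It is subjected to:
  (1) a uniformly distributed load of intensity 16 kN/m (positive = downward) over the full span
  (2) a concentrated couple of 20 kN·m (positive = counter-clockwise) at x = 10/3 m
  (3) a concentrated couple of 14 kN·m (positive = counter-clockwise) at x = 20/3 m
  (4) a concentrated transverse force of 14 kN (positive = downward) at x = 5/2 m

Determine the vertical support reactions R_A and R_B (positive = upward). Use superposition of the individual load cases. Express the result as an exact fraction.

Load 1 — uniform load w=16 kN/m over full span:
  R_A = wL/2 = 16·10/2 = 80 kN
  R_B = wL/2 = 16·10/2 = 80 kN
Load 2 — applied couple M₀=20 kN·m at a=10/3 m (b=L-a=20/3):
  R_A = M₀/L = 20/10 = 2 kN
  R_B = -M₀/L = -20/10 = -2 kN
Load 3 — applied couple M₀=14 kN·m at a=20/3 m (b=L-a=10/3):
  R_A = M₀/L = 14/10 = 7/5 kN
  R_B = -M₀/L = -14/10 = -7/5 kN
Load 4 — point force P=14 kN at a=5/2 m (b=L-a=15/2):
  R_A = Pb/L = 14·(15/2)/10 = 21/2 kN
  R_B = Pa/L = 14·(5/2)/10 = 7/2 kN
Superposition: R_A = 939/10 kN, R_B = 801/10 kN

R_A = 939/10 kN, R_B = 801/10 kN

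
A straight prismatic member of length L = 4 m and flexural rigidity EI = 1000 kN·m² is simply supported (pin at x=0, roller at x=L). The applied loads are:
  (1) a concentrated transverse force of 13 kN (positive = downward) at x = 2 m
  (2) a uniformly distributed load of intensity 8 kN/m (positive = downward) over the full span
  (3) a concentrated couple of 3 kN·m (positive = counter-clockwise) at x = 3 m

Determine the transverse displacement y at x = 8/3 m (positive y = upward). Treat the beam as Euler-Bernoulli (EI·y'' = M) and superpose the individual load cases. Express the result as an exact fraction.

Load 1 — point force P=13 kN at a=2 m (b=L-a=2):
  y_1 = -Pa(L-x)(2Lx-a²-x²)/(6LEI)  [x>a] = -13·2·(4-(8/3))·(2·4·(8/3)-2²-(8/3)²)/(6·4·1000) = -299/20250 m
Load 2 — uniform load w=8 kN/m over full span:
  y_2 = -wx(L³-2Lx²+x³)/(24EI) = -8·(8/3)·(4³-2·4·(8/3)²+(8/3)³)/(24·1000) = -704/30375 m
Load 3 — applied couple M₀=3 kN·m at a=3 m (b=L-a=1):
  y_3 = (M₀x³/(6L)+C₁x)/EI  [x≤a] with C₁=M₀(3b²-L²)/(6L)=-13/8 = (3·(8/3)³/(6·4)+(-13/8)·(8/3))/1000 = -53/27000 m
Superposition: y = Σ y_i = -9697/243000 m ≈ -0.039905 m

y(8/3) = -9697/243000 m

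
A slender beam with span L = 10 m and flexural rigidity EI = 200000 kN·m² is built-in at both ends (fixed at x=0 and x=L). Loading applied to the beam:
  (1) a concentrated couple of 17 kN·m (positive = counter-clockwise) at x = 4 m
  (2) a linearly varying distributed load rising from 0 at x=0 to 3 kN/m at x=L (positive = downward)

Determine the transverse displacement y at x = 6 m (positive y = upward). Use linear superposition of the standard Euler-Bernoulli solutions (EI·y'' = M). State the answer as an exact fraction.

y(6) = -313/3125000 m

Load 1 — applied couple M₀=17 kN·m at a=4 m (b=L-a=6):
  y_1 = (R_Ax³/6 - M_Ax²/2 - M₀(x-a)²/2)/EI  [x>a] with R_A=306/125, M_A=51/25 = ((306/125)·6³/6 - (51/25)·6²/2 - 17·(6-4)²/2)/200000 = 34/390625 m
Load 2 — triangular load w₀=3 kN/m (0→w₀ over full span):
  y_2 = -w₀x²(L-x)²(x+2L)/(120LEI) = -3·6²·(10-6)²·(6+2·10)/(120·10·200000) = -117/625000 m
Superposition: y = Σ y_i = -313/3125000 m ≈ -0.000100 m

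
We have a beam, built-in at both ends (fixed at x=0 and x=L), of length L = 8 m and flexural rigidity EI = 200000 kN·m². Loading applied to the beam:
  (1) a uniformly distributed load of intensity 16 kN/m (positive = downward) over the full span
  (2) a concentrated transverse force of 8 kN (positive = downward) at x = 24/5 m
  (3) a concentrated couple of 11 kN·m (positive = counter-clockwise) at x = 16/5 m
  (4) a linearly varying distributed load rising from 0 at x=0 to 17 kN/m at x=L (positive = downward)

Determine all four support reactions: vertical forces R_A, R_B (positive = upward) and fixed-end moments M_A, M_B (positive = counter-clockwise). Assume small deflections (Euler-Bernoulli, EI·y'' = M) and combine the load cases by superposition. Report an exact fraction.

Load 1 — uniform load w=16 kN/m over full span:
  R_A = wL/2 = 16·8/2 = 64 kN
  M_A = wL²/12 = 16·8²/12 = 256/3 kN·m
  R_B = wL/2 = 16·8/2 = 64 kN
  M_B = -wL²/12 = -16·8²/12 = -256/3 kN·m
Load 2 — point force P=8 kN at a=24/5 m (b=L-a=16/5):
  R_A = Pb²(3a+b)/L³ = 8·(16/5)²·(3·(24/5)+(16/5))/8³ = 352/125 kN
  M_A = Pab²/L² = 8·(24/5)·(16/5)²/8² = 768/125 kN·m
  R_B = Pa²(a+3b)/L³ = 8·(24/5)²·((24/5)+3·(16/5))/8³ = 648/125 kN
  M_B = -Pa²b/L² = -8·(24/5)²·(16/5)/8² = -1152/125 kN·m
Load 3 — applied couple M₀=11 kN·m at a=16/5 m (b=L-a=24/5):
  R_A = 6M₀ab/L³ = 6·11·(16/5)·(24/5)/8³ = 99/50 kN
  M_A = M₀b(2a-b)/L² = 11·(24/5)·(2·(16/5)-(24/5))/8² = 33/25 kN·m
  R_B = -6M₀ab/L³ = -6·11·(16/5)·(24/5)/8³ = -99/50 kN
  M_B = M₀a(2b-a)/L² = 11·(16/5)·(2·(24/5)-(16/5))/8² = 88/25 kN·m
Load 4 — triangular load w₀=17 kN/m (0→w₀ over full span):
  R_A = 3w₀L/20 = 3·17·8/20 = 102/5 kN
  M_A = w₀L²/30 = 17·8²/30 = 544/15 kN·m
  R_B = 7w₀L/20 = 7·17·8/20 = 238/5 kN
  M_B = -w₀L²/20 = -17·8²/20 = -272/5 kN·m
Superposition: R_A = 22299/250 kN, M_A = 16133/125 kN·m, R_B = 28701/250 kN, M_B = -54536/375 kN·m

R_A = 22299/250 kN, M_A = 16133/125 kN·m, R_B = 28701/250 kN, M_B = -54536/375 kN·m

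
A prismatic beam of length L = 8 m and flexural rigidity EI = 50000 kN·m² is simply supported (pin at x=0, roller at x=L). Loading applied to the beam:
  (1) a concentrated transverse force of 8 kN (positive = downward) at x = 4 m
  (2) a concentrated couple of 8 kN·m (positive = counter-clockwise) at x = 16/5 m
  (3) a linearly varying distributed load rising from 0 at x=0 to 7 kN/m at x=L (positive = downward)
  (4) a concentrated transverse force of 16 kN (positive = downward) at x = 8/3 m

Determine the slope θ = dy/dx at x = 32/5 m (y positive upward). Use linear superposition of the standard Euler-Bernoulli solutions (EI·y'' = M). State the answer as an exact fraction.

Load 1 — point force P=8 kN at a=4 m (b=L-a=4):
  θ_1 = -Pa(2L²-6Lx+3x²+a²)/(6LEI)  [x>a] = -8·4·(2·8²-6·8·(32/5)+3·(32/5)²+4²)/(6·8·50000) = 42/78125 rad
Load 2 — applied couple M₀=8 kN·m at a=16/5 m (b=L-a=24/5):
  θ_2 = (M₀x²/(2L)-M₀(x-a)+C₁)/EI  [x>a] with C₁=M₀(3b²-L²)/(6L)=64/75 = (8·(32/5)²/(2·8)-8·((32/5)-(16/5))+(64/75))/50000 = -4/46875 rad
Load 3 — triangular load w₀=7 kN/m (0→w₀ over full span):
  θ_3 = -w₀(7L⁴-30L²x²+15x⁴)/(360LEI) = -7·(7·8⁴-30·8²·(32/5)²+15·(32/5)⁴)/(360·8·50000) = 21196/17578125 rad
Load 4 — point force P=16 kN at a=8/3 m (b=L-a=16/3):
  θ_4 = -Pa(2L²-6Lx+3x²+a²)/(6LEI)  [x>a] = -16·(8/3)·(2·8²-6·8·(32/5)+3·(32/5)²+(8/3)²)/(6·8·50000) = 5536/6328125 rad
Superposition: θ = Σ θ_i = 400714/158203125 rad ≈ 0.002533 rad

θ(32/5) = 400714/158203125 rad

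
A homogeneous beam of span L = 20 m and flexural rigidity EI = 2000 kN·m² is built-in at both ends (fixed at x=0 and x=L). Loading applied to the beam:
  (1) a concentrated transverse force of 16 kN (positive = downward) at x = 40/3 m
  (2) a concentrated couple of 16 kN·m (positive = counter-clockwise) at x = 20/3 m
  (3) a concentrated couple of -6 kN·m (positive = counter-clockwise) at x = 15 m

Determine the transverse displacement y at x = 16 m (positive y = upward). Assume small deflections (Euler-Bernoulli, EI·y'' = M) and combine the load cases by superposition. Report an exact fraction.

y(16) = -677/6480 m

Load 1 — point force P=16 kN at a=40/3 m (b=L-a=20/3):
  y_1 = -Pa²(L-x)²(3bL-(3b+a)(L-x))/(6L³EI)  [x>a] = -16·(40/3)²·(20-16)²·(3·(20/3)·20-(3·(20/3)+(40/3))·(20-16))/(6·20³·2000) = -256/2025 m
Load 2 — applied couple M₀=16 kN·m at a=20/3 m (b=L-a=40/3):
  y_2 = (R_Ax³/6 - M_Ax²/2 - M₀(x-a)²/2)/EI  [x>a] with R_A=16/15, M_A=0 = ((16/15)·16³/6 - 0·16²/2 - 16·(16-(20/3))²/2)/2000 = 88/5625 m
Load 3 — applied couple M₀=-6 kN·m at a=15 m (b=L-a=5):
  y_3 = (R_Ax³/6 - M_Ax²/2 - M₀(x-a)²/2)/EI  [x>a] with R_A=-27/80, M_A=-15/8 = ((-27/80)·16³/6 - (-15/8)·16²/2 - (-6)·(16-15)²/2)/2000 = 63/10000 m
Superposition: y = Σ y_i = -677/6480 m ≈ -0.104475 m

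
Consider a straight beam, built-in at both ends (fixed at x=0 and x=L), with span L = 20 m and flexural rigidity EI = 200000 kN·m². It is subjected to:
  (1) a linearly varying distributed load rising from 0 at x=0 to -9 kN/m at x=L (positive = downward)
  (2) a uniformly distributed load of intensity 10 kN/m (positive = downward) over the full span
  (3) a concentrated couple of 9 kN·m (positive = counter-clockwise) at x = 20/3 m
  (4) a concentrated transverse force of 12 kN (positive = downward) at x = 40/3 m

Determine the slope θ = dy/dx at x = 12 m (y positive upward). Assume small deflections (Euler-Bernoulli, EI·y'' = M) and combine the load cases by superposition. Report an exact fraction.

Load 1 — triangular load w₀=-9 kN/m (0→w₀ over full span):
  θ_1 = -w₀(2x(L-x)(L-2x)(x+2L)+x²(L-x)²)/(120LEI) = -(-9)·(2·12·(20-12)·(20-2·12)·(12+2·20)+12²·(20-12)²)/(120·20·200000) = -9/15625 rad
Load 2 — uniform load w=10 kN/m over full span:
  θ_2 = -wx(L-x)(L-2x)/(12EI) = -10·12·(20-12)·(20-2·12)/(12·200000) = 1/625 rad
Load 3 — applied couple M₀=9 kN·m at a=20/3 m (b=L-a=40/3):
  θ_3 = (R_Ax²/2 - M_Ax - M₀(x-a))/EI  [x>a] with R_A=3/5, M_A=0 = ((3/5)·12²/2 - 0·12 - 9·(12-(20/3)))/200000 = -3/125000 rad
Load 4 — point force P=12 kN at a=40/3 m (b=L-a=20/3):
  θ_4 = -Pb²x(2aL-(3a+b)x)/(2L³EI)  [x≤a] = -12·(20/3)²·12·(2·(40/3)·20-(3·(40/3)+(20/3))·12)/(2·20³·200000) = 1/18750 rad
Superposition: θ = Σ θ_i = 79/75000 rad ≈ 0.001053 rad

θ(12) = 79/75000 rad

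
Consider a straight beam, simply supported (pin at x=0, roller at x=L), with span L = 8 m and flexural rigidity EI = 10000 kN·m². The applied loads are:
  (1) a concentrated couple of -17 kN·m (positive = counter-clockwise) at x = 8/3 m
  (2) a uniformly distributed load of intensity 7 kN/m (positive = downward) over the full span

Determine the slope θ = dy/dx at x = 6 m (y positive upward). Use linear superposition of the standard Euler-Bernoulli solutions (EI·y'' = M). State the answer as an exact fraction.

θ(6) = 4087/360000 rad

Load 1 — applied couple M₀=-17 kN·m at a=8/3 m (b=L-a=16/3):
  θ_1 = (M₀x²/(2L)-M₀(x-a)+C₁)/EI  [x>a] with C₁=M₀(3b²-L²)/(6L)=-68/9 = ((-17)·6²/(2·8)-(-17)·(6-(8/3))+(-68/9))/10000 = 391/360000 rad
Load 2 — uniform load w=7 kN/m over full span:
  θ_2 = -w(L³-6Lx²+4x³)/(24EI) = -7·(8³-6·8·6²+4·6³)/(24·10000) = 77/7500 rad
Superposition: θ = Σ θ_i = 4087/360000 rad ≈ 0.011353 rad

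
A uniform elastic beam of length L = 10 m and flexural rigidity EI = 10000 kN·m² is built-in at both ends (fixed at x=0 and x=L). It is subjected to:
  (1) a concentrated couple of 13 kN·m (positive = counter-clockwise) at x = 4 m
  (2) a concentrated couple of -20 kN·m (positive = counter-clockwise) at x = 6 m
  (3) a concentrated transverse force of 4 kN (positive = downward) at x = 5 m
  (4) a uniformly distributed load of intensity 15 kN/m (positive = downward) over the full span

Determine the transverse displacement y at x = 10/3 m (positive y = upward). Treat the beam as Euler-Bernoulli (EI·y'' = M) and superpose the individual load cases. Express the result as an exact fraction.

y(10/3) = -512/16875 m

Load 1 — applied couple M₀=13 kN·m at a=4 m (b=L-a=6):
  y_1 = (R_Ax³/6 - M_Ax²/2)/EI  [x≤a] with R_A=234/125, M_A=39/25 = ((234/125)·(10/3)³/6 - (39/25)·(10/3)²/2)/10000 = 13/45000 m
Load 2 — applied couple M₀=-20 kN·m at a=6 m (b=L-a=4):
  y_2 = (R_Ax³/6 - M_Ax²/2)/EI  [x≤a] with R_A=-72/25, M_A=-32/5 = ((-72/25)·(10/3)³/6 - (-32/5)·(10/3)²/2)/10000 = 2/1125 m
Load 3 — point force P=4 kN at a=5 m (b=L-a=5):
  y_3 = -Pb²x²(3aL-(3a+b)x)/(6L³EI)  [x≤a] = -4·5²·(10/3)²·(3·5·10-(3·5+5)·(10/3))/(6·10³·10000) = -1/648 m
Load 4 — uniform load w=15 kN/m over full span:
  y_4 = -wx²(L-x)²/(24EI) = -15·(10/3)²·(10-(10/3))²/(24·10000) = -5/162 m
Superposition: y = Σ y_i = -512/16875 m ≈ -0.030341 m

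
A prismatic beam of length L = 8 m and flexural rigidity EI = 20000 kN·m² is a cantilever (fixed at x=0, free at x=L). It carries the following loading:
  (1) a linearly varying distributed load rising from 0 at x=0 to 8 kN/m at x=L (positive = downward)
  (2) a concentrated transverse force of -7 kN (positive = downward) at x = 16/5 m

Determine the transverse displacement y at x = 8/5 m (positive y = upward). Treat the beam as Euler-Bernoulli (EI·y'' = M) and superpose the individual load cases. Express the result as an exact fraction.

y(8/5) = -84376/9765625 m

Load 1 — triangular load w₀=8 kN/m (0→w₀ over full span):
  y_1 = (w₀Lx³/12-w₀L²x²/6-w₀x⁵/(120L))/EI = (8·8·(8/5)³/12-8·8²·(8/5)²/6-8·(8/5)⁵/(120·8))/20000 = -288128/29296875 m
Load 2 — point force P=-7 kN at a=16/5 m (b=L-a=24/5):
  y_2 = -Px²(3a-x)/(6EI)  [x≤a] = -(-7)·(8/5)²·(3·(16/5)-(8/5))/(6·20000) = 56/46875 m
Superposition: y = Σ y_i = -84376/9765625 m ≈ -0.008640 m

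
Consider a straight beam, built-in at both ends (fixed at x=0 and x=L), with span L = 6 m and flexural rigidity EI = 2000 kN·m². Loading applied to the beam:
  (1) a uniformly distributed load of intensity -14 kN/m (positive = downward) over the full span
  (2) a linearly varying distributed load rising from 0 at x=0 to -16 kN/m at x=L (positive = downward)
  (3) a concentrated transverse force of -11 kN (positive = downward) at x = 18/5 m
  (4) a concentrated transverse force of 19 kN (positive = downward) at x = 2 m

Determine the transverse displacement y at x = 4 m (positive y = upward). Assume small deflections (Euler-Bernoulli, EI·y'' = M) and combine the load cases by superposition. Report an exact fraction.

y(4) = 37508/1265625 m

Load 1 — uniform load w=-14 kN/m over full span:
  y_1 = -wx²(L-x)²/(24EI) = -(-14)·4²·(6-4)²/(24·2000) = 7/375 m
Load 2 — triangular load w₀=-16 kN/m (0→w₀ over full span):
  y_2 = -w₀x²(L-x)²(x+2L)/(120LEI) = -(-16)·4²·(6-4)²·(4+2·6)/(120·6·2000) = 64/5625 m
Load 3 — point force P=-11 kN at a=18/5 m (b=L-a=12/5):
  y_3 = -Pa²(L-x)²(3bL-(3b+a)(L-x))/(6L³EI)  [x>a] = -(-11)·(18/5)²·(6-4)²·(3·(12/5)·6-(3·(12/5)+(18/5))·(6-4))/(6·6³·2000) = 297/62500 m
Load 4 — point force P=19 kN at a=2 m (b=L-a=4):
  y_4 = -Pa²(L-x)²(3bL-(3b+a)(L-x))/(6L³EI)  [x>a] = -19·2²·(6-4)²·(3·4·6-(3·4+2)·(6-4))/(6·6³·2000) = -209/40500 m
Superposition: y = Σ y_i = 37508/1265625 m ≈ 0.029636 m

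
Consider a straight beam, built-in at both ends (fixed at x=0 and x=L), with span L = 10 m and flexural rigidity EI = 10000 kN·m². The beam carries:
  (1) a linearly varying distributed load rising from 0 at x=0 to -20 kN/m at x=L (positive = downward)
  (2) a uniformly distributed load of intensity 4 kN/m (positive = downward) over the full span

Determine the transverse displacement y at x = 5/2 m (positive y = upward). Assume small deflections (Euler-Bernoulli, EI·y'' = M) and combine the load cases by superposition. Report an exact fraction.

y(5/2) = 15/2048 m

Load 1 — triangular load w₀=-20 kN/m (0→w₀ over full span):
  y_1 = -w₀x²(L-x)²(x+2L)/(120LEI) = -(-20)·(5/2)²·(10-(5/2))²·((5/2)+2·10)/(120·10·10000) = 27/2048 m
Load 2 — uniform load w=4 kN/m over full span:
  y_2 = -wx²(L-x)²/(24EI) = -4·(5/2)²·(10-(5/2))²/(24·10000) = -3/512 m
Superposition: y = Σ y_i = 15/2048 m ≈ 0.007324 m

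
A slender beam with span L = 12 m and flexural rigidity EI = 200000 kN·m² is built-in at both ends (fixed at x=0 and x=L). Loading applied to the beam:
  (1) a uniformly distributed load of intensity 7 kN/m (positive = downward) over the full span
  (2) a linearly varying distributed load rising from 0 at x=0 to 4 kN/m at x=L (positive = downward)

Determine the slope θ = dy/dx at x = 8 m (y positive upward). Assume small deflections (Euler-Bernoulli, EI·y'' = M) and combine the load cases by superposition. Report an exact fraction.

Load 1 — uniform load w=7 kN/m over full span:
  θ_1 = -wx(L-x)(L-2x)/(12EI) = -7·8·(12-8)·(12-2·8)/(12·200000) = 7/18750 rad
Load 2 — triangular load w₀=4 kN/m (0→w₀ over full span):
  θ_2 = -w₀(2x(L-x)(L-2x)(x+2L)+x²(L-x)²)/(120LEI) = -4·(2·8·(12-8)·(12-2·8)·(8+2·12)+8²·(12-8)²)/(120·12·200000) = 14/140625 rad
Superposition: θ = Σ θ_i = 133/281250 rad ≈ 0.000473 rad

θ(8) = 133/281250 rad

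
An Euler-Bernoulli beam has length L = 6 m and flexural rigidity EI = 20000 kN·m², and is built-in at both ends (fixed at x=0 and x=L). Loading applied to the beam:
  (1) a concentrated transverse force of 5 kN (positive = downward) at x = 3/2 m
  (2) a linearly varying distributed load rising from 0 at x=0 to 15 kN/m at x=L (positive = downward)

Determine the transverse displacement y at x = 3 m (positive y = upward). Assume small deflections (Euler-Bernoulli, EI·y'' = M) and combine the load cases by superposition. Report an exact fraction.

y(3) = -9/6400 m

Load 1 — point force P=5 kN at a=3/2 m (b=L-a=9/2):
  y_1 = -Pa²(L-x)²(3bL-(3b+a)(L-x))/(6L³EI)  [x>a] = -5·(3/2)²·(6-3)²·(3·(9/2)·6-(3·(9/2)+(3/2))·(6-3))/(6·6³·20000) = -9/64000 m
Load 2 — triangular load w₀=15 kN/m (0→w₀ over full span):
  y_2 = -w₀x²(L-x)²(x+2L)/(120LEI) = -15·3²·(6-3)²·(3+2·6)/(120·6·20000) = -81/64000 m
Superposition: y = Σ y_i = -9/6400 m ≈ -0.001406 m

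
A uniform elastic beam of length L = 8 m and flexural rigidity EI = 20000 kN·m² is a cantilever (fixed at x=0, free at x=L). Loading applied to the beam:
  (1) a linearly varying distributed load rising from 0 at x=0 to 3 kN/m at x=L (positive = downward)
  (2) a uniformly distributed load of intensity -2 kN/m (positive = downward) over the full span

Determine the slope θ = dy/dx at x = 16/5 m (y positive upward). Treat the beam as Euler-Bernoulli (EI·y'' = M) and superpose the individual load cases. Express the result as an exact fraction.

θ(16/5) = -656/1171875 rad

Load 1 — triangular load w₀=3 kN/m (0→w₀ over full span):
  θ_1 = (w₀Lx²/4-w₀L²x/3-w₀x⁴/(24L))/EI = (3·8·(16/5)²/4-3·8²·(16/5)/3-3·(16/5)⁴/(24·8))/20000 = -2832/390625 rad
Load 2 — uniform load w=-2 kN/m over full span:
  θ_2 = -wx(x²-3Lx+3L²)/(6EI) = -(-2)·(16/5)·((16/5)²-3·8·(16/5)+3·8²)/(6·20000) = 1568/234375 rad
Superposition: θ = Σ θ_i = -656/1171875 rad ≈ -0.000560 rad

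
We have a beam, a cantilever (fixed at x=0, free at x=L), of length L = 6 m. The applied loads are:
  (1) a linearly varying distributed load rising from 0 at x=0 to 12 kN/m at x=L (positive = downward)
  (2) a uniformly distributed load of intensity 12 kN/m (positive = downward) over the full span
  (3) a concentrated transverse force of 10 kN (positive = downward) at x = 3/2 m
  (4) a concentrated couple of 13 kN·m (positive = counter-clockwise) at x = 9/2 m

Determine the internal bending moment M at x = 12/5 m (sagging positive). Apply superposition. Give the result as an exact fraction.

M(12/5) = -15871/125 kN·m

Load 1 — triangular load w₀=12 kN/m (0→w₀ over full span):
  M_1 = w₀Lx/2 - w₀L²/3 - w₀x³/(6L) = 12·6·(12/5)/2 - 12·6²/3 - 12·(12/5)³/(6·6) = -7776/125 kN·m
Load 2 — uniform load w=12 kN/m over full span:
  M_2 = -w(L-x)²/2 = -12·(6-(12/5))²/2 = -1944/25 kN·m
Load 3 — point force P=10 kN at a=3/2 m (b=L-a=9/2):
  M_3 = 0  [x>a] = 0 kN·m
Load 4 — applied couple M₀=13 kN·m at a=9/2 m (b=L-a=3/2):
  M_4 = M₀  [x≤a] = 13 = 13 kN·m
Superposition: M = Σ M_i = -15871/125 kN·m ≈ -126.968000 kN·m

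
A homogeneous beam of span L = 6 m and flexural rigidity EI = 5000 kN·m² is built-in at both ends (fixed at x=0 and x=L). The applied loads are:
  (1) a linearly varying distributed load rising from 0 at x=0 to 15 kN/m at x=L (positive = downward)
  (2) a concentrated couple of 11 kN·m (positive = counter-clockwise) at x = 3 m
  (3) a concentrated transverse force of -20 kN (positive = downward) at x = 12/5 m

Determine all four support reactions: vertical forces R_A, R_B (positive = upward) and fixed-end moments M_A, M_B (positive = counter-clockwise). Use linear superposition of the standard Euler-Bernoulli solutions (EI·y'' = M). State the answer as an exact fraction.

Load 1 — triangular load w₀=15 kN/m (0→w₀ over full span):
  R_A = 3w₀L/20 = 3·15·6/20 = 27/2 kN
  M_A = w₀L²/30 = 15·6²/30 = 18 kN·m
  R_B = 7w₀L/20 = 7·15·6/20 = 63/2 kN
  M_B = -w₀L²/20 = -15·6²/20 = -27 kN·m
Load 2 — applied couple M₀=11 kN·m at a=3 m (b=L-a=3):
  R_A = 6M₀ab/L³ = 6·11·3·3/6³ = 11/4 kN
  M_A = M₀b(2a-b)/L² = 11·3·(2·3-3)/6² = 11/4 kN·m
  R_B = -6M₀ab/L³ = -6·11·3·3/6³ = -11/4 kN
  M_B = M₀a(2b-a)/L² = 11·3·(2·3-3)/6² = 11/4 kN·m
Load 3 — point force P=-20 kN at a=12/5 m (b=L-a=18/5):
  R_A = Pb²(3a+b)/L³ = (-20)·(18/5)²·(3·(12/5)+(18/5))/6³ = -324/25 kN
  M_A = Pab²/L² = (-20)·(12/5)·(18/5)²/6² = -432/25 kN·m
  R_B = Pa²(a+3b)/L³ = (-20)·(12/5)²·((12/5)+3·(18/5))/6³ = -176/25 kN
  M_B = -Pa²b/L² = -(-20)·(12/5)²·(18/5)/6² = 288/25 kN·m
Superposition: R_A = 329/100 kN, M_A = 347/100 kN·m, R_B = 2171/100 kN, M_B = -1273/100 kN·m

R_A = 329/100 kN, M_A = 347/100 kN·m, R_B = 2171/100 kN, M_B = -1273/100 kN·m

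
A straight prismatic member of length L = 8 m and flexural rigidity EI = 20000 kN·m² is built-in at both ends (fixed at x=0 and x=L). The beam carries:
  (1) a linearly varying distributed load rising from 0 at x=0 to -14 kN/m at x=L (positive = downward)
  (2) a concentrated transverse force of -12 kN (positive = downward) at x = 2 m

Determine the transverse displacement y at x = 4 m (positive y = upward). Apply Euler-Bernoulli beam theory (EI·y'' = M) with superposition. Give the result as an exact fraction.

y(4) = 17/3750 m

Load 1 — triangular load w₀=-14 kN/m (0→w₀ over full span):
  y_1 = -w₀x²(L-x)²(x+2L)/(120LEI) = -(-14)·4²·(8-4)²·(4+2·8)/(120·8·20000) = 7/1875 m
Load 2 — point force P=-12 kN at a=2 m (b=L-a=6):
  y_2 = -Pa²(L-x)²(3bL-(3b+a)(L-x))/(6L³EI)  [x>a] = -(-12)·2²·(8-4)²·(3·6·8-(3·6+2)·(8-4))/(6·8³·20000) = 1/1250 m
Superposition: y = Σ y_i = 17/3750 m ≈ 0.004533 m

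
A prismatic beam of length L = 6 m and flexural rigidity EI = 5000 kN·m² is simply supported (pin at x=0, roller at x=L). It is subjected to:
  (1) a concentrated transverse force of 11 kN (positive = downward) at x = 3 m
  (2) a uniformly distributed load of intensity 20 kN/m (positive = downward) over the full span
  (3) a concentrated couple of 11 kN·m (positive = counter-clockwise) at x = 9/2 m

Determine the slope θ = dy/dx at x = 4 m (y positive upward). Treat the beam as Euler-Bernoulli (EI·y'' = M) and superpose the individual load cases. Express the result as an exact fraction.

θ(4) = 1019/48000 rad

Load 1 — point force P=11 kN at a=3 m (b=L-a=3):
  θ_1 = -Pa(2L²-6Lx+3x²+a²)/(6LEI)  [x>a] = -11·3·(2·6²-6·6·4+3·4²+3²)/(6·6·5000) = 11/4000 rad
Load 2 — uniform load w=20 kN/m over full span:
  θ_2 = -w(L³-6Lx²+4x³)/(24EI) = -20·(6³-6·6·4²+4·4³)/(24·5000) = 13/750 rad
Load 3 — applied couple M₀=11 kN·m at a=9/2 m (b=L-a=3/2):
  θ_3 = (M₀x²/(2L)+C₁)/EI  [x≤a] with C₁=M₀(3b²-L²)/(6L)=-143/16 = (11·4²/(2·6)+(-143/16))/5000 = 11/9600 rad
Superposition: θ = Σ θ_i = 1019/48000 rad ≈ 0.021229 rad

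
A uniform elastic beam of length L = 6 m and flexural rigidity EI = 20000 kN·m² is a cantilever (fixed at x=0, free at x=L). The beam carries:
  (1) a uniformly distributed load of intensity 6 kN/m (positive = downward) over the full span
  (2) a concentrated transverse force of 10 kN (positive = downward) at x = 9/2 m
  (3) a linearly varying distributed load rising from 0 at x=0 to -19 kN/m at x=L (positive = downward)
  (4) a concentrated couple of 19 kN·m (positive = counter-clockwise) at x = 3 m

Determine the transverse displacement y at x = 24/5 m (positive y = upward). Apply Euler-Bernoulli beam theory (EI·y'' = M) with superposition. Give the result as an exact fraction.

Load 1 — uniform load w=6 kN/m over full span:
  y_1 = -wx²(x²-4Lx+6L²)/(24EI) = -6·(24/5)²·((24/5)²-4·6·(24/5)+6·6²)/(24·20000) = -13932/390625 m
Load 2 — point force P=10 kN at a=9/2 m (b=L-a=3/2):
  y_2 = -Pa²(3x-a)/(6EI)  [x>a] = -10·(9/2)²·(3·(24/5)-(9/2))/(6·20000) = -2673/160000 m
Load 3 — triangular load w₀=-19 kN/m (0→w₀ over full span):
  y_3 = (w₀Lx³/12-w₀L²x²/6-w₀x⁵/(120L))/EI = ((-19)·6·(24/5)³/12-(-19)·6²·(24/5)²/6-(-19)·(24/5)⁵/(120·6))/20000 = 802332/9765625 m
Load 4 — applied couple M₀=19 kN·m at a=3 m (b=L-a=3):
  y_4 = M₀a(2x-a)/(2EI)  [x>a] = 19·3·(2·(24/5)-3)/(2·20000) = 1881/200000 m
Superposition: y = Σ y_i = 97979067/2500000000 m ≈ 0.039192 m

y(24/5) = 97979067/2500000000 m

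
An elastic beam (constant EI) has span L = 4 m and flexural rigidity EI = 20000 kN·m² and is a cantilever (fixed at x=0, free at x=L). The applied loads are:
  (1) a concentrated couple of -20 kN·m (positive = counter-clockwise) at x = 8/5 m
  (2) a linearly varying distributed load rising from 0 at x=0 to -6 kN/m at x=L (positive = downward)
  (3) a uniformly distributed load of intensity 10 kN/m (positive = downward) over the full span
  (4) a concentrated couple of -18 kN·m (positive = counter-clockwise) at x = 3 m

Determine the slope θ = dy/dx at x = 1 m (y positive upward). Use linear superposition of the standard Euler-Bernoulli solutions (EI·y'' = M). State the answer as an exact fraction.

θ(1) = -3533/960000 rad

Load 1 — applied couple M₀=-20 kN·m at a=8/5 m (b=L-a=12/5):
  θ_1 = M₀x/EI  [x≤a] = (-20)·1/20000 = -1/1000 rad
Load 2 — triangular load w₀=-6 kN/m (0→w₀ over full span):
  θ_2 = (w₀Lx²/4-w₀L²x/3-w₀x⁴/(24L))/EI = ((-6)·4·1²/4-(-6)·4²·1/3-(-6)·1⁴/(24·4))/20000 = 417/320000 rad
Load 3 — uniform load w=10 kN/m over full span:
  θ_3 = -wx(x²-3Lx+3L²)/(6EI) = -10·1·(1²-3·4·1+3·4²)/(6·20000) = -37/12000 rad
Load 4 — applied couple M₀=-18 kN·m at a=3 m (b=L-a=1):
  θ_4 = M₀x/EI  [x≤a] = (-18)·1/20000 = -9/10000 rad
Superposition: θ = Σ θ_i = -3533/960000 rad ≈ -0.003680 rad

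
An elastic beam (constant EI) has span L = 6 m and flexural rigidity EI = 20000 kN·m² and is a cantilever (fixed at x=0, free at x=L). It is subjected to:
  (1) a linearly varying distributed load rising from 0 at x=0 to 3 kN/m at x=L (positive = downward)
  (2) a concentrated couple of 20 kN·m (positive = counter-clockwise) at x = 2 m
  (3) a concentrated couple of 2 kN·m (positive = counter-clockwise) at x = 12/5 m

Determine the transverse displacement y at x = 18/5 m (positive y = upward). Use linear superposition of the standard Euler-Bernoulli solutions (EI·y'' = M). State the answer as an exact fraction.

Load 1 — triangular load w₀=3 kN/m (0→w₀ over full span):
  y_1 = (w₀Lx³/12-w₀L²x²/6-w₀x⁵/(120L))/EI = (3·6·(18/5)³/12-3·6²·(18/5)²/6-3·(18/5)⁵/(120·6))/20000 = -1295433/156250000 m
Load 2 — applied couple M₀=20 kN·m at a=2 m (b=L-a=4):
  y_2 = M₀a(2x-a)/(2EI)  [x>a] = 20·2·(2·(18/5)-2)/(2·20000) = 13/2500 m
Load 3 — applied couple M₀=2 kN·m at a=12/5 m (b=L-a=18/5):
  y_3 = M₀a(2x-a)/(2EI)  [x>a] = 2·(12/5)·(2·(18/5)-(12/5))/(2·20000) = 9/15625 m
Superposition: y = Σ y_i = -392933/156250000 m ≈ -0.002515 m

y(18/5) = -392933/156250000 m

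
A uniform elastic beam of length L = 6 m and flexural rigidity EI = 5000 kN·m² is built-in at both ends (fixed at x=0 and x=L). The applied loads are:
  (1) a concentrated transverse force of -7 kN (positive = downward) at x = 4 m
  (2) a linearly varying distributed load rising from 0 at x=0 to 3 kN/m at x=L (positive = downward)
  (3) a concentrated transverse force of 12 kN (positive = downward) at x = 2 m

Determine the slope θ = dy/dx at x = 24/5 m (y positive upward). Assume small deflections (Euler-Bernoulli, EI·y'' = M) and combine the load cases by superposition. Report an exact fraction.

Load 1 — point force P=-7 kN at a=4 m (b=L-a=2):
  θ_1 = Pa²(L-x)(2bL-(3b+a)(L-x))/(2L³EI)  [x>a] = (-7)·4²·(6-(24/5))·(2·2·6-(3·2+4)·(6-(24/5)))/(2·6³·5000) = -7/9375 rad
Load 2 — triangular load w₀=3 kN/m (0→w₀ over full span):
  θ_2 = -w₀(2x(L-x)(L-2x)(x+2L)+x²(L-x)²)/(120LEI) = -3·(2·(24/5)·(6-(24/5))·(6-2·(24/5))·((24/5)+2·6)+(24/5)²·(6-(24/5))²)/(120·6·5000) = 216/390625 rad
Load 3 — point force P=12 kN at a=2 m (b=L-a=4):
  θ_3 = Pa²(L-x)(2bL-(3b+a)(L-x))/(2L³EI)  [x>a] = 12·2²·(6-(24/5))·(2·4·6-(3·4+2)·(6-(24/5)))/(2·6³·5000) = 13/15625 rad
Superposition: θ = Σ θ_i = 748/1171875 rad ≈ 0.000638 rad

θ(24/5) = 748/1171875 rad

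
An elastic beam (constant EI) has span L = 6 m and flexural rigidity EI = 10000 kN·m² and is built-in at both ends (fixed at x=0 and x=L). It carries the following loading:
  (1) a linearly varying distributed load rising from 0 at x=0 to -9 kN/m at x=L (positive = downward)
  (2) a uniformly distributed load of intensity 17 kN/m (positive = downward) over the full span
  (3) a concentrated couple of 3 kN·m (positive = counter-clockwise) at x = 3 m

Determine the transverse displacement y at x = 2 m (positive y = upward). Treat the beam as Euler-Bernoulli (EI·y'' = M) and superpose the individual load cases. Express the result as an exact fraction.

Load 1 — triangular load w₀=-9 kN/m (0→w₀ over full span):
  y_1 = -w₀x²(L-x)²(x+2L)/(120LEI) = -(-9)·2²·(6-2)²·(2+2·6)/(120·6·10000) = 7/6250 m
Load 2 — uniform load w=17 kN/m over full span:
  y_2 = -wx²(L-x)²/(24EI) = -17·2²·(6-2)²/(24·10000) = -17/3750 m
Load 3 — applied couple M₀=3 kN·m at a=3 m (b=L-a=3):
  y_3 = (R_Ax³/6 - M_Ax²/2)/EI  [x≤a] with R_A=3/4, M_A=3/4 = ((3/4)·2³/6 - (3/4)·2²/2)/10000 = -1/20000 m
Superposition: y = Σ y_i = -1039/300000 m ≈ -0.003463 m

y(2) = -1039/300000 m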